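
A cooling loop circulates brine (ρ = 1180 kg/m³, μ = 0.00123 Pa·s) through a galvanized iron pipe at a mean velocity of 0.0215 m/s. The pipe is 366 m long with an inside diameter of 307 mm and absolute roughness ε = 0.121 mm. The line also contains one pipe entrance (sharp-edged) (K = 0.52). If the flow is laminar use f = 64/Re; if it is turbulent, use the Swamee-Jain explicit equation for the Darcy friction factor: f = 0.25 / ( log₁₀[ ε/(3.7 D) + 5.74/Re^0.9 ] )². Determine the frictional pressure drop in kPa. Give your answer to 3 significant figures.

Reynolds number Re = ρVD/μ = 1180 · 0.0215 · 0.307 / 0.00123 = 6332.
Re > 4000 → turbulent. Relative roughness ε/D = 0.000121/0.307 = 0.000394. Swamee-Jain: f = 0.25/(log₁₀[0.000394/3.7 + 5.74/6332^0.9])² = 0.25/(log₁₀[0.000107 + 0.00218])² = 0.25/(-2.642)² = 0.03582.
Total minor-loss coefficient ΣK = 1·0.52 = 0.52.
ΔP = [f·L/D + ΣK]·(ρV²/2) = [0.03582·366/0.307 + 0.52]·(1180·0.0215²/2) = [42.71 + 0.52]·0.2727 = 11.79 Pa.
ΔP = 11.79 Pa = 0.0118 kPa.

ΔP ≈ 0.0118 kPa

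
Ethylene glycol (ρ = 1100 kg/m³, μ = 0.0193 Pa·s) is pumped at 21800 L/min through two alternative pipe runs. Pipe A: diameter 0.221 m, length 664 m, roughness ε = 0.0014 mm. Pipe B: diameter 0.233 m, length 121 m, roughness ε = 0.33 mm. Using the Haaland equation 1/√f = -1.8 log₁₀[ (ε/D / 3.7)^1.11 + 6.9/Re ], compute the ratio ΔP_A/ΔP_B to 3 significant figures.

ΔP_A/ΔP_B ≈ 5.32

Pipe A: V = Q/A = 0.3633/0.03836 = 9.472 m/s; Re = 1.193e+05; ε/D = 6.33e-06; Haaland → f = 0.01721; ΔP_A = f(L/D)(ρV²/2) = 2.551e+06 Pa.
Pipe B: V = Q/A = 0.3633/0.04264 = 8.521 m/s; Re = 1.132e+05; ε/D = 0.00142; Haaland → f = 0.02312; ΔP_B = f(L/D)(ρV²/2) = 4.795e+05 Pa.
ΔP_A/ΔP_B = 2.551e+06/4.795e+05 = 5.32.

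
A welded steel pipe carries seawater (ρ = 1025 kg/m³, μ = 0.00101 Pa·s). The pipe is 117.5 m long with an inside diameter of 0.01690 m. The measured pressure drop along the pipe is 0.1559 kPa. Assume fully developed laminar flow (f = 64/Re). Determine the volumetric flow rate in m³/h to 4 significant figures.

Q ≈ 0.009468 m³/h

For laminar flow, f = 64/Re with Re = ρVD/μ, so Darcy-Weisbach reduces to ΔP = 32μLV/D². Solving for V: V = ΔP·D²/(32μL) = 155.9·(0.0169)²/(32·0.00101·117.5) = 0.01172 m/s.
Check: Re = ρVD/μ = 1025·0.01172·0.0169/0.00101 = 201.1 < 2300, so the laminar assumption holds.
Q = V·A = 0.01172·(π/4·0.0169²) = 2.63e-06 m³/s = 0.009468 m³/h.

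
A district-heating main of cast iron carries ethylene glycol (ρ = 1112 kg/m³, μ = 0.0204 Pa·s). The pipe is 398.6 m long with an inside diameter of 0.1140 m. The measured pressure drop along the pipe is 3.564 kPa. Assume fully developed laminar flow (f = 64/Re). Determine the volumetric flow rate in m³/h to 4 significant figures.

Q ≈ 6.541 m³/h

For laminar flow, f = 64/Re with Re = ρVD/μ, so Darcy-Weisbach reduces to ΔP = 32μLV/D². Solving for V: V = ΔP·D²/(32μL) = 3564·(0.114)²/(32·0.0204·398.6) = 0.178 m/s.
Check: Re = ρVD/μ = 1112·0.178·0.114/0.0204 = 1106 < 2300, so the laminar assumption holds.
Q = V·A = 0.178·(π/4·0.114²) = 0.001817 m³/s = 6.541 m³/h.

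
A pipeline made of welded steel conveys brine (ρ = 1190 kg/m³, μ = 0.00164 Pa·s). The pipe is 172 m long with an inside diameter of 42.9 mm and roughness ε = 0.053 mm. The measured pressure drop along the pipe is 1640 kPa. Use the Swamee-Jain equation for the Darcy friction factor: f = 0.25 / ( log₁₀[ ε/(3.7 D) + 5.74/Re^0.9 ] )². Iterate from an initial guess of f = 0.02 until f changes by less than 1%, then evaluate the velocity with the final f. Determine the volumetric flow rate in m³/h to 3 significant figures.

Q ≈ 28.9 m³/h

Rearranging Darcy-Weisbach: V = √(2·ΔP·D/(f·L·ρ)). With ε/D = 5.3e-05/0.0429 = 0.00124, iterate starting from f = 0.02:
  f = 0.02 → V = √(2·1.64e+06·0.0429/(0.02·172·1190)) = 5.863 m/s; Re = ρVD/μ = 1.825e+05; f → 0.02218
  f = 0.02218 → V = 5.567 m/s; Re = 1.733e+05; f → 0.02225
Converged (Δf/f < 1%). With the final f = 0.02225: V = √(2·1.64e+06·0.0429/(0.02225·172·1190)) = 5.559 m/s.
Q = V·A = 5.559·(π/4·0.0429²) = 0.008035 m³/s = 28.9 m³/h.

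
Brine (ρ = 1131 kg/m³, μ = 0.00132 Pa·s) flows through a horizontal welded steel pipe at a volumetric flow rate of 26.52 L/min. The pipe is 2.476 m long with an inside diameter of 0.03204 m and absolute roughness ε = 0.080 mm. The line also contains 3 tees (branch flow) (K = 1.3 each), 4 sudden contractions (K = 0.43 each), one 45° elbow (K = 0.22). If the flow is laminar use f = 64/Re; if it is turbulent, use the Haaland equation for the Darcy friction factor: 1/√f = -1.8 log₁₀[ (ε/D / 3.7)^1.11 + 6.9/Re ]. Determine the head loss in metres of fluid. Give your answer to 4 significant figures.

Q = 26.52 L/min = 26.52/60000 = 0.000442 m³/s.
Cross-sectional area A = πD²/4 = π(0.03204)²/4 = 0.0008063 m²; mean velocity V = Q/A = 0.000442/0.0008063 = 0.5482 m/s.
Reynolds number Re = ρVD/μ = 1131 · 0.5482 · 0.03204 / 0.00132 = 1.505e+04.
Re > 4000 → turbulent. Relative roughness ε/D = 8e-05/0.03204 = 0.0025. Haaland: 1/√f = -1.8 log₁₀[(0.0025/3.7)^1.11 + 6.9/1.505e+04] = -1.8 log₁₀[0.000302 + 0.000458] = 5.614, so f = 0.03173.
Total minor-loss coefficient ΣK = 3·1.3 + 4·0.43 + 1·0.22 = 5.84.
ΔP = [f·L/D + ΣK]·(ρV²/2) = [0.03173·2.476/0.03204 + 5.84]·(1131·0.5482²/2) = [2.452 + 5.84]·170 = 1409 Pa.
Head loss h_f = ΔP/(ρg) = 1409/(1131·9.81) = 0.1270 m.

h_f ≈ 0.1270 m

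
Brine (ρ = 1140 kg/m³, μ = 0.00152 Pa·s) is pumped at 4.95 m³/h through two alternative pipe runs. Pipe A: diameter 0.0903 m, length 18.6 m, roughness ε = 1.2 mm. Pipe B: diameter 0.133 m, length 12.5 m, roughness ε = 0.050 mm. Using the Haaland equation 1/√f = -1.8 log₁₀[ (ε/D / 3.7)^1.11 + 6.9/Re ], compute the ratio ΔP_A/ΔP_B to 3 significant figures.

Pipe A: V = Q/A = 0.001375/0.006404 = 0.2147 m/s; Re = 1.454e+04; ε/D = 0.0133; Haaland → f = 0.04502; ΔP_A = f(L/D)(ρV²/2) = 243.7 Pa.
Pipe B: V = Q/A = 0.001375/0.01389 = 0.09897 m/s; Re = 9872; ε/D = 0.000376; Haaland → f = 0.03144; ΔP_B = f(L/D)(ρV²/2) = 16.5 Pa.
ΔP_A/ΔP_B = 243.7/16.5 = 14.8.

ΔP_A/ΔP_B ≈ 14.8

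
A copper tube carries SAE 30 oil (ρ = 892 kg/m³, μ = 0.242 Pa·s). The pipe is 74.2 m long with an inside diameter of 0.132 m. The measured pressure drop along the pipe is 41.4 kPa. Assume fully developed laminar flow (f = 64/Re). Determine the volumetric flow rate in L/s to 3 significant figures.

Q ≈ 17.2 L/s

For laminar flow, f = 64/Re with Re = ρVD/μ, so Darcy-Weisbach reduces to ΔP = 32μLV/D². Solving for V: V = ΔP·D²/(32μL) = 4.14e+04·(0.132)²/(32·0.242·74.2) = 1.255 m/s.
Check: Re = ρVD/μ = 892·1.255·0.132/0.242 = 610.8 < 2300, so the laminar assumption holds.
Q = V·A = 1.255·(π/4·0.132²) = 0.01718 m³/s = 17.2 L/s.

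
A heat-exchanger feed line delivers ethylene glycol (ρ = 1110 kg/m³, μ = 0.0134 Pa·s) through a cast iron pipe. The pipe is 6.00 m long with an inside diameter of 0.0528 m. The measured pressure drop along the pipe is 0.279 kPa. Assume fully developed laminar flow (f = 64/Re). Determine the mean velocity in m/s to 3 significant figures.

V ≈ 0.302 m/s

For laminar flow, f = 64/Re with Re = ρVD/μ, so Darcy-Weisbach reduces to ΔP = 32μLV/D². Solving for V: V = ΔP·D²/(32μL) = 279·(0.0528)²/(32·0.0134·6) = 0.3023 m/s.
Check: Re = ρVD/μ = 1110·0.3023·0.0528/0.0134 = 1322 < 2300, so the laminar assumption holds.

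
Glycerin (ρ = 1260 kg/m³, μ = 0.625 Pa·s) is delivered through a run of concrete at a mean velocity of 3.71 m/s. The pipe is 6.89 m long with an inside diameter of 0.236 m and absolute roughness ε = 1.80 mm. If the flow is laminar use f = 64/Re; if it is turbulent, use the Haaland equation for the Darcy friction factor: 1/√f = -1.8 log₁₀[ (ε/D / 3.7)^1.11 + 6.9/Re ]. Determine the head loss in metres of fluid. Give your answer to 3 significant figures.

h_f ≈ 0.743 m

Reynolds number Re = ρVD/μ = 1260 · 3.71 · 0.236 / 0.625 = 1765.
Re < 2300 → laminar flow, so f = 64/Re = 64/1765 = 0.03626 (the turbulent correlation is not needed).
Darcy-Weisbach: ΔP = f(L/D)(ρV²/2) = 0.03626·(6.89/0.236)·(1260·3.71²/2) = 0.03626·29.19·8671 = 9179 Pa.
Head loss h_f = ΔP/(ρg) = 9179/(1260·9.81) = 0.743 m.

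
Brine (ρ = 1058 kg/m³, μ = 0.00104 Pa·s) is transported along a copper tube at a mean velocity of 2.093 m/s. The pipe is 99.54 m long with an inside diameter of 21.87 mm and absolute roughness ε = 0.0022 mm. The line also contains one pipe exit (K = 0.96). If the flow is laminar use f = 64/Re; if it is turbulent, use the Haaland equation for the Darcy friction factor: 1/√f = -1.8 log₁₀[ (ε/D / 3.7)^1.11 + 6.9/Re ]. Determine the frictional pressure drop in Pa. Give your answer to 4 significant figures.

Reynolds number Re = ρVD/μ = 1058 · 2.093 · 0.02187 / 0.00104 = 4.657e+04.
Re > 4000 → turbulent. Relative roughness ε/D = 2.2e-06/0.02187 = 0.000101. Haaland: 1/√f = -1.8 log₁₀[(0.000101/3.7)^1.11 + 6.9/4.657e+04] = -1.8 log₁₀[8.55e-06 + 0.000148] = 6.849, so f = 0.02132.
Total minor-loss coefficient ΣK = 1·0.96 = 0.96.
ΔP = [f·L/D + ΣK]·(ρV²/2) = [0.02132·99.54/0.02187 + 0.96]·(1058·2.093²/2) = [97.04 + 0.96]·2317 = 2.271e+05 Pa.

ΔP ≈ 227100 Pa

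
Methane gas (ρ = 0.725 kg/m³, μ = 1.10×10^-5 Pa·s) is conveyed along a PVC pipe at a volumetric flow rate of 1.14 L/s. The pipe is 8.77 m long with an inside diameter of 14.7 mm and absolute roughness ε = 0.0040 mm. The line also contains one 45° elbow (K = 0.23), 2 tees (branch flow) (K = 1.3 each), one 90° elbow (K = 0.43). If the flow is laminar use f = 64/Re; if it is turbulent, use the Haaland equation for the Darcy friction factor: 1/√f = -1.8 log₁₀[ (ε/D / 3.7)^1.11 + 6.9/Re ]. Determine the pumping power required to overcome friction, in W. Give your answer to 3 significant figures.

Q = 1.14 L/s = 1.14/1000 = 0.00114 m³/s.
Cross-sectional area A = πD²/4 = π(0.0147)²/4 = 0.0001697 m²; mean velocity V = Q/A = 0.00114/0.0001697 = 6.717 m/s.
Reynolds number Re = ρVD/μ = 0.725 · 6.717 · 0.0147 / 1.1e-05 = 6508.
Re > 4000 → turbulent. Relative roughness ε/D = 4e-06/0.0147 = 0.000272. Haaland: 1/√f = -1.8 log₁₀[(0.000272/3.7)^1.11 + 6.9/6508] = -1.8 log₁₀[2.58e-05 + 0.00106] = 5.335, so f = 0.03513.
Total minor-loss coefficient ΣK = 1·0.23 + 2·1.3 + 1·0.43 = 3.26.
ΔP = [f·L/D + ΣK]·(ρV²/2) = [0.03513·8.77/0.0147 + 3.26]·(0.725·6.717²/2) = [20.96 + 3.26]·16.36 = 396.1 Pa.
Pumping power P = QΔP = 0.00114·396.1 = 0.4515 W = 0.452 W.

P ≈ 0.452 W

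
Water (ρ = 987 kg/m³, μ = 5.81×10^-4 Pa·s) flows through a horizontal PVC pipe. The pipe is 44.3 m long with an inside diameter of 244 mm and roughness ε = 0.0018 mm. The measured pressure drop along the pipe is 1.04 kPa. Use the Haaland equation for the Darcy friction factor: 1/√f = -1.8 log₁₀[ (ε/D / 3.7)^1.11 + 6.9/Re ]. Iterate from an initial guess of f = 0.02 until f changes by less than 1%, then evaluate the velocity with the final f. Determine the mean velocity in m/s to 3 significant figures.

Rearranging Darcy-Weisbach: V = √(2·ΔP·D/(f·L·ρ)). With ε/D = 1.8e-06/0.244 = 7.38e-06, iterate starting from f = 0.02:
  f = 0.02 → V = √(2·1040·0.244/(0.02·44.3·987)) = 0.7618 m/s; Re = ρVD/μ = 3.158e+05; f → 0.01427
  f = 0.01427 → V = 0.902 m/s; Re = 3.739e+05; f → 0.01384
  f = 0.01384 → V = 0.9159 m/s; Re = 3.797e+05; f → 0.0138
Converged (Δf/f < 1%). With the final f = 0.0138: V = √(2·1040·0.244/(0.0138·44.3·987)) = 0.9172 m/s.

V ≈ 0.917 m/s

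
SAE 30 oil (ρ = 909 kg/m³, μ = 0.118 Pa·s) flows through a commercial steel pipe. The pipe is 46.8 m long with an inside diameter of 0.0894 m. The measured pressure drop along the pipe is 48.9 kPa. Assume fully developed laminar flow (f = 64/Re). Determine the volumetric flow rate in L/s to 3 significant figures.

Q ≈ 13.9 L/s

For laminar flow, f = 64/Re with Re = ρVD/μ, so Darcy-Weisbach reduces to ΔP = 32μLV/D². Solving for V: V = ΔP·D²/(32μL) = 4.89e+04·(0.0894)²/(32·0.118·46.8) = 2.212 m/s.
Check: Re = ρVD/μ = 909·2.212·0.0894/0.118 = 1523 < 2300, so the laminar assumption holds.
Q = V·A = 2.212·(π/4·0.0894²) = 0.01388 m³/s = 13.9 L/s.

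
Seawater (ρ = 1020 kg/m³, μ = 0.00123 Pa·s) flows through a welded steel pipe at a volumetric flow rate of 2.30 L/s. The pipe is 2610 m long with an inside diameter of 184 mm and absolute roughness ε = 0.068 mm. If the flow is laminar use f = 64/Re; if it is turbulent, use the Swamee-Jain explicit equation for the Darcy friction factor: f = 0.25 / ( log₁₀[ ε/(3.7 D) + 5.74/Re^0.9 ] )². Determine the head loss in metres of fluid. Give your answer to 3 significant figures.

h_f ≈ 0.159 m

Q = 2.30 L/s = 2.30/1000 = 0.0023 m³/s.
Cross-sectional area A = πD²/4 = π(0.184)²/4 = 0.02659 m²; mean velocity V = Q/A = 0.0023/0.02659 = 0.0865 m/s.
Reynolds number Re = ρVD/μ = 1020 · 0.0865 · 0.184 / 0.00123 = 1.32e+04.
Re > 4000 → turbulent. Relative roughness ε/D = 6.8e-05/0.184 = 0.00037. Swamee-Jain: f = 0.25/(log₁₀[0.00037/3.7 + 5.74/1.32e+04^0.9])² = 0.25/(log₁₀[9.99e-05 + 0.00112])² = 0.25/(-2.913)² = 0.02947.
Darcy-Weisbach: ΔP = f(L/D)(ρV²/2) = 0.02947·(2610/0.184)·(1020·0.0865²/2) = 0.02947·1.418e+04·3.816 = 1595 Pa.
Head loss h_f = ΔP/(ρg) = 1595/(1020·9.81) = 0.159 m.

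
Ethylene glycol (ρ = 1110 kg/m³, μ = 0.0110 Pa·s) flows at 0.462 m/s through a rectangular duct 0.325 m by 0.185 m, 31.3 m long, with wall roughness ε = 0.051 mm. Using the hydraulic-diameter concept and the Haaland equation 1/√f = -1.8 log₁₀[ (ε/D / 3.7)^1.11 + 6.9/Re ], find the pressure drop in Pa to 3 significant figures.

ΔP ≈ 477 Pa

Hydraulic diameter D_h = 4A/P = 4·(0.325·0.185)/(2·(0.325+0.185)) = 0.2405/1.02 = 0.2358 m.
Re = ρVD_h/μ = 1110·0.462·0.2358/0.011 = 1.099e+04.
ε/D_h = 5.1e-05/0.2358 = 0.000216; Haaland gives 1/√f = -1.8 log₁₀[2e-05+0.000628] = 5.74, so f = 0.03036.
ΔP = f(L/D_h)(ρV²/2) = 0.03036·31.3/0.2358·118.5 = 477.4 Pa.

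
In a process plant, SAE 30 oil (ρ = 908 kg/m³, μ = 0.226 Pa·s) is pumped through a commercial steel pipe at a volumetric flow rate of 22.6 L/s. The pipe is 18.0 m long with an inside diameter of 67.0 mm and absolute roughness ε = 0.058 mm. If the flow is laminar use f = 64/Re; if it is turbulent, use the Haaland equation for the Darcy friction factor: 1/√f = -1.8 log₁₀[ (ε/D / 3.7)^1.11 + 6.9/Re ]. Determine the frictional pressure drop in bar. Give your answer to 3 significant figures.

ΔP ≈ 1.86 bar

Q = 22.6 L/s = 22.6/1000 = 0.0226 m³/s.
Cross-sectional area A = πD²/4 = π(0.067)²/4 = 0.003526 m²; mean velocity V = Q/A = 0.0226/0.003526 = 6.41 m/s.
Reynolds number Re = ρVD/μ = 908 · 6.41 · 0.067 / 0.226 = 1726.
Re < 2300 → laminar flow, so f = 64/Re = 64/1726 = 0.03709 (the turbulent correlation is not needed).
Darcy-Weisbach: ΔP = f(L/D)(ρV²/2) = 0.03709·(18/0.067)·(908·6.41²/2) = 0.03709·268.7·1.865e+04 = 1.859e+05 Pa.
ΔP = 1.859e+05 Pa = 1.86 bar.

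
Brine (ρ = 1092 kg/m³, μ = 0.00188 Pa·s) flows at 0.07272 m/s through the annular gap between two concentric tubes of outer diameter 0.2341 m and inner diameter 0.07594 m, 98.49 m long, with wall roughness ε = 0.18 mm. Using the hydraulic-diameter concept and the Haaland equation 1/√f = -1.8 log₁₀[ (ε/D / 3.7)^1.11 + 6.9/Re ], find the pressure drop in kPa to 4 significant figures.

Hydraulic diameter D_h = 4A/P = D_o - D_i = 0.2341 - 0.07594 = 0.1582 m.
Re = ρVD_h/μ = 1092·0.07272·0.1582/0.00188 = 6681.
ε/D_h = 0.00018/0.1582 = 0.00114; Haaland gives 1/√f = -1.8 log₁₀[0.000126+0.00103] = 5.285, so f = 0.03581.
ΔP = f(L/D_h)(ρV²/2) = 0.03581·98.49/0.1582·2.887 = 64.39 Pa.
ΔP = 0.06439 kPa.

ΔP ≈ 0.06439 kPa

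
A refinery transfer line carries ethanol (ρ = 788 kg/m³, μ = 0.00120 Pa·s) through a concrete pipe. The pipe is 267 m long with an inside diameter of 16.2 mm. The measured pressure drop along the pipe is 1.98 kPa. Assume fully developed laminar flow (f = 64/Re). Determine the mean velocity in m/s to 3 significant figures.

For laminar flow, f = 64/Re with Re = ρVD/μ, so Darcy-Weisbach reduces to ΔP = 32μLV/D². Solving for V: V = ΔP·D²/(32μL) = 1980·(0.0162)²/(32·0.0012·267) = 0.05068 m/s.
Check: Re = ρVD/μ = 788·0.05068·0.0162/0.0012 = 539.2 < 2300, so the laminar assumption holds.

V ≈ 0.0507 m/s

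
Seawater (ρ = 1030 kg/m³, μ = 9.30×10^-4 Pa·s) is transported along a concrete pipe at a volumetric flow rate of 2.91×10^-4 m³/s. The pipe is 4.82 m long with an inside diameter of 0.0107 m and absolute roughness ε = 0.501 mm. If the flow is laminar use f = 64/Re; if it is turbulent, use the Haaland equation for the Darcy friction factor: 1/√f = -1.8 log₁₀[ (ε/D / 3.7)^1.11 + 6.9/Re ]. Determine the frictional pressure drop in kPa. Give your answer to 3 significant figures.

ΔP ≈ 171 kPa

Cross-sectional area A = πD²/4 = π(0.0107)²/4 = 8.992e-05 m²; mean velocity V = Q/A = 0.000291/8.992e-05 = 3.236 m/s.
Reynolds number Re = ρVD/μ = 1030 · 3.236 · 0.0107 / 0.00093 = 3.835e+04.
Re > 4000 → turbulent. Relative roughness ε/D = 0.000501/0.0107 = 0.0468. Haaland: 1/√f = -1.8 log₁₀[(0.0468/3.7)^1.11 + 6.9/3.835e+04] = -1.8 log₁₀[0.00783 + 0.00018] = 3.774, so f = 0.07021.
Darcy-Weisbach: ΔP = f(L/D)(ρV²/2) = 0.07021·(4.82/0.0107)·(1030·3.236²/2) = 0.07021·450.5·5394 = 1.706e+05 Pa.
ΔP = 1.706e+05 Pa = 171 kPa.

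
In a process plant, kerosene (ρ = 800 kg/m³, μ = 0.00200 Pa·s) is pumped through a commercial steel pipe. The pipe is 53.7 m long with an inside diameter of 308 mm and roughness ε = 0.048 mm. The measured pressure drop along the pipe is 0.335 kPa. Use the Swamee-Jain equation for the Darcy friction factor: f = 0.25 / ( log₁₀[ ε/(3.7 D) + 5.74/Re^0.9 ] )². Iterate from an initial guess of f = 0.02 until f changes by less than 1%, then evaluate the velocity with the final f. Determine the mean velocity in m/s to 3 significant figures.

V ≈ 0.482 m/s

Rearranging Darcy-Weisbach: V = √(2·ΔP·D/(f·L·ρ)). With ε/D = 4.8e-05/0.308 = 0.000156, iterate starting from f = 0.02:
  f = 0.02 → V = √(2·335·0.308/(0.02·53.7·800)) = 0.4901 m/s; Re = ρVD/μ = 6.038e+04; f → 0.02059
  f = 0.02059 → V = 0.483 m/s; Re = 5.95e+04; f → 0.02065
Converged (Δf/f < 1%). With the final f = 0.02065: V = √(2·335·0.308/(0.02065·53.7·800)) = 0.4823 m/s.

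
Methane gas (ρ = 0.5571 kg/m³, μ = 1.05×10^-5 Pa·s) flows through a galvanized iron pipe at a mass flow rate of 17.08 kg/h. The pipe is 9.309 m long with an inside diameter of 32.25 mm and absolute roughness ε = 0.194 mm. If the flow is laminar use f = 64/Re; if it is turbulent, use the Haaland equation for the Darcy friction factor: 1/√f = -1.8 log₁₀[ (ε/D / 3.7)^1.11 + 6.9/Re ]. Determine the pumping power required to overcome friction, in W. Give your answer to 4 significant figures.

P ≈ 2.685 W

ṁ = 17.08 kg/h = 17.08/3600 = 0.004744 kg/s.
A = πD²/4 = π(0.03225)²/4 = 0.0008169 m²; mean velocity V = ṁ/(ρA) = 0.004744/(0.5571 · 0.0008169) = 10.43 m/s.
Reynolds number Re = ρVD/μ = 0.5571 · 10.43 · 0.03225 / 1.05e-05 = 1.784e+04.
Re > 4000 → turbulent. Relative roughness ε/D = 0.000194/0.03225 = 0.00602. Haaland: 1/√f = -1.8 log₁₀[(0.00602/3.7)^1.11 + 6.9/1.784e+04] = -1.8 log₁₀[0.000802 + 0.000387] = 5.265, so f = 0.03608.
Darcy-Weisbach: ΔP = f(L/D)(ρV²/2) = 0.03608·(9.309/0.03225)·(0.5571·10.43²/2) = 0.03608·288.7·30.28 = 315.3 Pa.
Q = ṁ/ρ = 0.004744/0.5571 = 0.008516 m³/s.
Pumping power P = QΔP = 0.008516·315.3 = 2.6853 W = 2.685 W.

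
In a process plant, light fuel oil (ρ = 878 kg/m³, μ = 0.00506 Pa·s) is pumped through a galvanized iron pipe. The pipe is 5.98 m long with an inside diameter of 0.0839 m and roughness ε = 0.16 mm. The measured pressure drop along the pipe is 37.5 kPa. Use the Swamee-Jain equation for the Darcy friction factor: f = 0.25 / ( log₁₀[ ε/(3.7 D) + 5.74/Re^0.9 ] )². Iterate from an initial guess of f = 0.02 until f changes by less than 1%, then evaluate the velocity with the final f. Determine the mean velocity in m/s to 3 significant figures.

V ≈ 6.91 m/s

Rearranging Darcy-Weisbach: V = √(2·ΔP·D/(f·L·ρ)). With ε/D = 0.00016/0.0839 = 0.00191, iterate starting from f = 0.02:
  f = 0.02 → V = √(2·3.75e+04·0.0839/(0.02·5.98·878)) = 7.741 m/s; Re = ρVD/μ = 1.127e+05; f → 0.0249
  f = 0.0249 → V = 6.937 m/s; Re = 1.01e+05; f → 0.02507
Converged (Δf/f < 1%). With the final f = 0.02507: V = √(2·3.75e+04·0.0839/(0.02507·5.98·878)) = 6.914 m/s.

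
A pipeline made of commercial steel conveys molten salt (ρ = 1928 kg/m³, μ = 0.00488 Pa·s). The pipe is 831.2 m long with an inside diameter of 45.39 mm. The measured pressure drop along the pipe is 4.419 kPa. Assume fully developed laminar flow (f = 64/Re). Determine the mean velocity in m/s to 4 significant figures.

For laminar flow, f = 64/Re with Re = ρVD/μ, so Darcy-Weisbach reduces to ΔP = 32μLV/D². Solving for V: V = ΔP·D²/(32μL) = 4419·(0.04539)²/(32·0.00488·831.2) = 0.07014 m/s.
Check: Re = ρVD/μ = 1928·0.07014·0.04539/0.00488 = 1258 < 2300, so the laminar assumption holds.

V ≈ 0.07014 m/s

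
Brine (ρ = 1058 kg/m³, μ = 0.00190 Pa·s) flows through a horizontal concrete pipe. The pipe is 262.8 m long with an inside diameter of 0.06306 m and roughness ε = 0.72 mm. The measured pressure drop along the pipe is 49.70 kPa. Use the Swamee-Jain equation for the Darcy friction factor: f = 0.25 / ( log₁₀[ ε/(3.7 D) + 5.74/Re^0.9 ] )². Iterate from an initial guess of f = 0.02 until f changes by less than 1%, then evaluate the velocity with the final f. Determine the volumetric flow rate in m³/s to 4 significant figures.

Q ≈ 0.002280 m³/s

Rearranging Darcy-Weisbach: V = √(2·ΔP·D/(f·L·ρ)). With ε/D = 0.00072/0.06306 = 0.0114, iterate starting from f = 0.02:
  f = 0.02 → V = √(2·4.97e+04·0.06306/(0.02·262.8·1058)) = 1.062 m/s; Re = ρVD/μ = 3.728e+04; f → 0.04156
  f = 0.04156 → V = 0.7365 m/s; Re = 2.586e+04; f → 0.04227
  f = 0.04227 → V = 0.7303 m/s; Re = 2.564e+04; f → 0.04229
Converged (Δf/f < 1%). With the final f = 0.04229: V = √(2·4.97e+04·0.06306/(0.04229·262.8·1058)) = 0.7301 m/s.
Q = V·A = 0.7301·(π/4·0.06306²) = 0.00228 m³/s = 0.002280 m³/s.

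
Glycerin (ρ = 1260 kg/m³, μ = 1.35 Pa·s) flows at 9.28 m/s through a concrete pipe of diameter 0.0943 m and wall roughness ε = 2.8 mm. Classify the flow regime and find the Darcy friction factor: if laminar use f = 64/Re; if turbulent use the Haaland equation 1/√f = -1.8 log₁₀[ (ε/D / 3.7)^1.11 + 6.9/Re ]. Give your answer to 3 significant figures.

f ≈ 0.0784

Re = ρVD/μ = 1260·9.28·0.0943/1.35 = 816.8.
Re < 2300 → laminar, so f = 64/Re = 0.07836 (roughness is irrelevant in laminar flow).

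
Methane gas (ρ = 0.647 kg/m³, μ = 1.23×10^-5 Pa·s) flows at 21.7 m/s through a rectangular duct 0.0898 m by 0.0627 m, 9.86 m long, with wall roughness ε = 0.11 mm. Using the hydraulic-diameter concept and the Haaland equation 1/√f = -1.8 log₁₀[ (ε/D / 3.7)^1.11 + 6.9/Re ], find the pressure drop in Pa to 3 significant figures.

ΔP ≈ 485 Pa

Hydraulic diameter D_h = 4A/P = 4·(0.0898·0.0627)/(2·(0.0898+0.0627)) = 0.02252/0.305 = 0.07384 m.
Re = ρVD_h/μ = 0.647·21.7·0.07384/1.23e-05 = 8.429e+04.
ε/D_h = 0.00011/0.07384 = 0.00149; Haaland gives 1/√f = -1.8 log₁₀[0.00017+8.19e-05] = 6.477, so f = 0.02384.
ΔP = f(L/D_h)(ρV²/2) = 0.02384·9.86/0.07384·152.3 = 484.9 Pa.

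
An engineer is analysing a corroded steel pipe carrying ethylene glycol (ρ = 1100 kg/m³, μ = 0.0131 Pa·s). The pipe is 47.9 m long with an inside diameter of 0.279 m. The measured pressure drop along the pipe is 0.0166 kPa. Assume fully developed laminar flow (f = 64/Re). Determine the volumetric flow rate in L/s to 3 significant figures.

For laminar flow, f = 64/Re with Re = ρVD/μ, so Darcy-Weisbach reduces to ΔP = 32μLV/D². Solving for V: V = ΔP·D²/(32μL) = 16.6·(0.279)²/(32·0.0131·47.9) = 0.06435 m/s.
Check: Re = ρVD/μ = 1100·0.06435·0.279/0.0131 = 1508 < 2300, so the laminar assumption holds.
Q = V·A = 0.06435·(π/4·0.279²) = 0.003934 m³/s = 3.93 L/s.

Q ≈ 3.93 L/s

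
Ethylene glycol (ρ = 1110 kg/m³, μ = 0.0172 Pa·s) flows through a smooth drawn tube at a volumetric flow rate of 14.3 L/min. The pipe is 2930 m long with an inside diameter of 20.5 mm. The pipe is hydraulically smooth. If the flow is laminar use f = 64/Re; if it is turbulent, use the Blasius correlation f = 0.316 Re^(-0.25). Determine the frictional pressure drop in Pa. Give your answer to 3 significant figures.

Q = 14.3 L/min = 14.3/60000 = 0.0002383 m³/s.
Cross-sectional area A = πD²/4 = π(0.0205)²/4 = 0.0003301 m²; mean velocity V = Q/A = 0.0002383/0.0003301 = 0.7221 m/s.
Reynolds number Re = ρVD/μ = 1110 · 0.7221 · 0.0205 / 0.0172 = 955.3.
Re < 2300 → laminar flow, so f = 64/Re = 64/955.3 = 0.067 (the turbulent correlation is not needed).
Darcy-Weisbach: ΔP = f(L/D)(ρV²/2) = 0.067·(2930/0.0205)·(1110·0.7221²/2) = 0.067·1.429e+05·289.4 = 2.771e+06 Pa.

ΔP ≈ 2.77×10^6 Pa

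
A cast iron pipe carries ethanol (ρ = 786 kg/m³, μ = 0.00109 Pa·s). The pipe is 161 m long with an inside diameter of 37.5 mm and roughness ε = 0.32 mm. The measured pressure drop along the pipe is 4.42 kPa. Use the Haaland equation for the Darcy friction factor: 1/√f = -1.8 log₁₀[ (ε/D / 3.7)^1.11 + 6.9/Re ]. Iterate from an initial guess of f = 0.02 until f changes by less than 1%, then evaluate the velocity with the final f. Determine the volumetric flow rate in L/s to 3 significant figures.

Q ≈ 0.270 L/s

Rearranging Darcy-Weisbach: V = √(2·ΔP·D/(f·L·ρ)). With ε/D = 0.00032/0.0375 = 0.00853, iterate starting from f = 0.02:
  f = 0.02 → V = √(2·4420·0.0375/(0.02·161·786)) = 0.3619 m/s; Re = ρVD/μ = 9787; f → 0.04159
  f = 0.04159 → V = 0.251 m/s; Re = 6786; f → 0.0437
  f = 0.0437 → V = 0.2448 m/s; Re = 6621; f → 0.04386
Converged (Δf/f < 1%). With the final f = 0.04386: V = √(2·4420·0.0375/(0.04386·161·786)) = 0.2444 m/s.
Q = V·A = 0.2444·(π/4·0.0375²) = 0.0002699 m³/s = 0.270 L/s.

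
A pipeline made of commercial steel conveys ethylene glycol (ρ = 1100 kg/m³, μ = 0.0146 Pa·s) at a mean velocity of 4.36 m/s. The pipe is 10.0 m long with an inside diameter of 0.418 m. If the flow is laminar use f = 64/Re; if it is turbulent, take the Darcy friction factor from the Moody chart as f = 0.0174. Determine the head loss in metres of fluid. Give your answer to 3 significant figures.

h_f ≈ 0.403 m

Reynolds number Re = ρVD/μ = 1100 · 4.36 · 0.418 / 0.0146 = 1.373e+05.
Re > 4000 → turbulent; use the Moody-chart value f = 0.0174.
Darcy-Weisbach: ΔP = f(L/D)(ρV²/2) = 0.0174·(10/0.418)·(1100·4.36²/2) = 0.0174·23.92·1.046e+04 = 4352 Pa.
Head loss h_f = ΔP/(ρg) = 4352/(1100·9.81) = 0.403 m.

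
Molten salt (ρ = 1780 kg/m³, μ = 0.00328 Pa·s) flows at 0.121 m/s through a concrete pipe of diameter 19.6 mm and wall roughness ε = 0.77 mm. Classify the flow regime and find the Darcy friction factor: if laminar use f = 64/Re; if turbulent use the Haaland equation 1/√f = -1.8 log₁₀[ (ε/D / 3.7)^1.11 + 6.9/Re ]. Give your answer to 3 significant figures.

Re = ρVD/μ = 1780·0.121·0.0196/0.00328 = 1287.
Re < 2300 → laminar, so f = 64/Re = 0.04973 (roughness is irrelevant in laminar flow).

f ≈ 0.0497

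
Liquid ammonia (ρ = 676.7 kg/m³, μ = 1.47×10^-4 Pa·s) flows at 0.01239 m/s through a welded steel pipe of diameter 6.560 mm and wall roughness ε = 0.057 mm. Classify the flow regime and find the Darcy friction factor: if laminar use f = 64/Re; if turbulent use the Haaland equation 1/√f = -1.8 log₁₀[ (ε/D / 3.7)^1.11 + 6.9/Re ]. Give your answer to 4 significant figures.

f ≈ 0.1711

Re = ρVD/μ = 676.7·0.01239·0.00656/0.000147 = 374.2.
Re < 2300 → laminar, so f = 64/Re = 0.1711 (roughness is irrelevant in laminar flow).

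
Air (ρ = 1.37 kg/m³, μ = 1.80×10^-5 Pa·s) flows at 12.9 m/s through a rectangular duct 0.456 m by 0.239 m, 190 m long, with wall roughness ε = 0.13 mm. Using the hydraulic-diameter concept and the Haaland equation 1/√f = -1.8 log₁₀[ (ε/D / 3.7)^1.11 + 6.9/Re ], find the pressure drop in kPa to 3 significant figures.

Hydraulic diameter D_h = 4A/P = 4·(0.456·0.239)/(2·(0.456+0.239)) = 0.4359/1.39 = 0.3136 m.
Re = ρVD_h/μ = 1.37·12.9·0.3136/1.8e-05 = 3.079e+05.
ε/D_h = 0.00013/0.3136 = 0.000415; Haaland gives 1/√f = -1.8 log₁₀[4.12e-05+2.24e-05] = 7.554, so f = 0.01753.
ΔP = f(L/D_h)(ρV²/2) = 0.01753·190/0.3136·114 = 1210 Pa.
ΔP = 1.21 kPa.

ΔP ≈ 1.21 kPa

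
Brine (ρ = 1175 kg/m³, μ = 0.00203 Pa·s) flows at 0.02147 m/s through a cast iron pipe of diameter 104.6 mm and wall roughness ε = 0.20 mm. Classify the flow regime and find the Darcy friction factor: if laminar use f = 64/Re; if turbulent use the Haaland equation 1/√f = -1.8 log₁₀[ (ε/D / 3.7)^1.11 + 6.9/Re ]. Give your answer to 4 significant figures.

Re = ρVD/μ = 1175·0.02147·0.1046/0.00203 = 1300.
Re < 2300 → laminar, so f = 64/Re = 0.04924 (roughness is irrelevant in laminar flow).

f ≈ 0.04924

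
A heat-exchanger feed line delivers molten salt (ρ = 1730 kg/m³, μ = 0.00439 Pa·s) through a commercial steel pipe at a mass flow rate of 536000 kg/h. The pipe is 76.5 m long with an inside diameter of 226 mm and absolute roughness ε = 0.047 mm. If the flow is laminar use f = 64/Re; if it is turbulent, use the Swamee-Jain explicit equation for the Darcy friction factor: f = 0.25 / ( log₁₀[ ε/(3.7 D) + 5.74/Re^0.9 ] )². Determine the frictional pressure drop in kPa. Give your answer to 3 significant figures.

ṁ = 536000 kg/h = 536000/3600 = 148.9 kg/s.
A = πD²/4 = π(0.226)²/4 = 0.04011 m²; mean velocity V = ṁ/(ρA) = 148.9/(1730 · 0.04011) = 2.145 m/s.
Reynolds number Re = ρVD/μ = 1730 · 2.145 · 0.226 / 0.00439 = 1.911e+05.
Re > 4000 → turbulent. Relative roughness ε/D = 4.7e-05/0.226 = 0.000208. Swamee-Jain: f = 0.25/(log₁₀[0.000208/3.7 + 5.74/1.911e+05^0.9])² = 0.25/(log₁₀[5.62e-05 + 0.000101])² = 0.25/(-3.803)² = 0.01729.
Darcy-Weisbach: ΔP = f(L/D)(ρV²/2) = 0.01729·(76.5/0.226)·(1730·2.145²/2) = 0.01729·338.5·3981 = 2.33e+04 Pa.
ΔP = 2.33e+04 Pa = 23.3 kPa.

ΔP ≈ 23.3 kPa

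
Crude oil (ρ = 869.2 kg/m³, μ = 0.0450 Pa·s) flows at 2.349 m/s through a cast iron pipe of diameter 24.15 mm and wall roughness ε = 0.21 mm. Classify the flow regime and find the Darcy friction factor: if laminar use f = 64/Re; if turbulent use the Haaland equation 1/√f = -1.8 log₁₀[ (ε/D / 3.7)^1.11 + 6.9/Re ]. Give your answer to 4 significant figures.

f ≈ 0.05841

Re = ρVD/μ = 869.2·2.349·0.02415/0.045 = 1096.
Re < 2300 → laminar, so f = 64/Re = 0.05841 (roughness is irrelevant in laminar flow).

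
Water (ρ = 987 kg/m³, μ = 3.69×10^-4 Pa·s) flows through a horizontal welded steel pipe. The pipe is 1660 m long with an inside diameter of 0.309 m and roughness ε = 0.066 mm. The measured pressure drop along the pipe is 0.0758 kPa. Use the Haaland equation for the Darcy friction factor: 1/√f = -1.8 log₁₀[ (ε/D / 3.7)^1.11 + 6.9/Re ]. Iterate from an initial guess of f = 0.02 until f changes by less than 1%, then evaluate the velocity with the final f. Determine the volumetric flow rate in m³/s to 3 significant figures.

Q ≈ 0.00259 m³/s

Rearranging Darcy-Weisbach: V = √(2·ΔP·D/(f·L·ρ)). With ε/D = 6.6e-05/0.309 = 0.000214, iterate starting from f = 0.02:
  f = 0.02 → V = √(2·75.8·0.309/(0.02·1660·987)) = 0.03781 m/s; Re = ρVD/μ = 3.125e+04; f → 0.02357
  f = 0.02357 → V = 0.03483 m/s; Re = 2.879e+04; f → 0.024
  f = 0.024 → V = 0.03451 m/s; Re = 2.853e+04; f → 0.02405
Converged (Δf/f < 1%). With the final f = 0.02405: V = √(2·75.8·0.309/(0.02405·1660·987)) = 0.03448 m/s.
Q = V·A = 0.03448·(π/4·0.309²) = 0.002586 m³/s = 0.00259 m³/s.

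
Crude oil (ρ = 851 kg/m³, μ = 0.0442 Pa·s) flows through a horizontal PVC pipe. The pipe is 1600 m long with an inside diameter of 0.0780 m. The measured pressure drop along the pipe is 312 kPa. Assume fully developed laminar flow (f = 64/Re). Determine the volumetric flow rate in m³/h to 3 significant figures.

For laminar flow, f = 64/Re with Re = ρVD/μ, so Darcy-Weisbach reduces to ΔP = 32μLV/D². Solving for V: V = ΔP·D²/(32μL) = 3.12e+05·(0.078)²/(32·0.0442·1600) = 0.8388 m/s.
Check: Re = ρVD/μ = 851·0.8388·0.078/0.0442 = 1260 < 2300, so the laminar assumption holds.
Q = V·A = 0.8388·(π/4·0.078²) = 0.004008 m³/s = 14.4 m³/h.

Q ≈ 14.4 m³/h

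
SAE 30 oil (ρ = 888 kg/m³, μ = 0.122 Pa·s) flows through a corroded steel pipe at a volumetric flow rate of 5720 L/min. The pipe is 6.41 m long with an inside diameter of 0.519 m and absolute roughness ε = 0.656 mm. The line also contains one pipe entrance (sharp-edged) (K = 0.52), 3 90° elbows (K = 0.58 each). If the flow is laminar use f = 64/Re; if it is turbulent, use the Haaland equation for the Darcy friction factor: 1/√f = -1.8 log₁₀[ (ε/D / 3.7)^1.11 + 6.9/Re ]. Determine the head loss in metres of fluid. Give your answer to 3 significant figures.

Q = 5720 L/min = 5720/60000 = 0.09533 m³/s.
Cross-sectional area A = πD²/4 = π(0.519)²/4 = 0.2116 m²; mean velocity V = Q/A = 0.09533/0.2116 = 0.4506 m/s.
Reynolds number Re = ρVD/μ = 888 · 0.4506 · 0.519 / 0.122 = 1702.
Re < 2300 → laminar flow, so f = 64/Re = 64/1702 = 0.0376 (the turbulent correlation is not needed).
Total minor-loss coefficient ΣK = 1·0.52 + 3·0.58 = 2.26.
ΔP = [f·L/D + ΣK]·(ρV²/2) = [0.0376·6.41/0.519 + 2.26]·(888·0.4506²/2) = [0.4643 + 2.26]·90.16 = 245.6 Pa.
Head loss h_f = ΔP/(ρg) = 245.6/(888·9.81) = 0.0282 m.

h_f ≈ 0.0282 m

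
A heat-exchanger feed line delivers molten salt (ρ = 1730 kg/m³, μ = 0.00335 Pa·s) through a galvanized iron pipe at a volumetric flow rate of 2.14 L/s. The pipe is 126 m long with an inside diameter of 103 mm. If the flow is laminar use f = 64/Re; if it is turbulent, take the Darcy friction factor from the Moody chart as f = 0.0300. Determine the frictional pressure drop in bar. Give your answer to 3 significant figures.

Q = 2.14 L/s = 2.14/1000 = 0.00214 m³/s.
Cross-sectional area A = πD²/4 = π(0.103)²/4 = 0.008332 m²; mean velocity V = Q/A = 0.00214/0.008332 = 0.2568 m/s.
Reynolds number Re = ρVD/μ = 1730 · 0.2568 · 0.103 / 0.00335 = 1.366e+04.
Re > 4000 → turbulent; use the Moody-chart value f = 0.0300.
Darcy-Weisbach: ΔP = f(L/D)(ρV²/2) = 0.03·(126/0.103)·(1730·0.2568²/2) = 0.03·1223·57.06 = 2094 Pa.
ΔP = 2094 Pa = 0.0209 bar.

ΔP ≈ 0.0209 bar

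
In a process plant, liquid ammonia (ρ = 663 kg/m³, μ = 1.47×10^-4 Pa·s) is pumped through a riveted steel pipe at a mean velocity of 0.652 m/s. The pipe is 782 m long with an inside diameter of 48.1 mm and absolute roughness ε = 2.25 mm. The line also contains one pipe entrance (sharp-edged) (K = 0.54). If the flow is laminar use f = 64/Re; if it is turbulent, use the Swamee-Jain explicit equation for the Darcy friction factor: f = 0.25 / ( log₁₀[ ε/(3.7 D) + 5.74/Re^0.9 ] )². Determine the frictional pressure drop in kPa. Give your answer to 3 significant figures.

ΔP ≈ 160 kPa

Reynolds number Re = ρVD/μ = 663 · 0.652 · 0.0481 / 0.000147 = 1.414e+05.
Re > 4000 → turbulent. Relative roughness ε/D = 0.00225/0.0481 = 0.0468. Swamee-Jain: f = 0.25/(log₁₀[0.0468/3.7 + 5.74/1.414e+05^0.9])² = 0.25/(log₁₀[0.0126 + 0.000133])² = 0.25/(-1.894)² = 0.06972.
Total minor-loss coefficient ΣK = 1·0.54 = 0.54.
ΔP = [f·L/D + ΣK]·(ρV²/2) = [0.06972·782/0.0481 + 0.54]·(663·0.652²/2) = [1133 + 0.54]·140.9 = 1.598e+05 Pa.
ΔP = 1.598e+05 Pa = 160 kPa.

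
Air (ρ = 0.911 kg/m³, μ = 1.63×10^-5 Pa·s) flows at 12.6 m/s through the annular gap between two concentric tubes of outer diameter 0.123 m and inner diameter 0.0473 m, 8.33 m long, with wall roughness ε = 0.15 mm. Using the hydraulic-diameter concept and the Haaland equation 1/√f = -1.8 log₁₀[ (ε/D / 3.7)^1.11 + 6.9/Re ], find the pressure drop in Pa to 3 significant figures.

ΔP ≈ 208 Pa

Hydraulic diameter D_h = 4A/P = D_o - D_i = 0.123 - 0.0473 = 0.0757 m.
Re = ρVD_h/μ = 0.911·12.6·0.0757/1.63e-05 = 5.331e+04.
ε/D_h = 0.00015/0.0757 = 0.00198; Haaland gives 1/√f = -1.8 log₁₀[0.000234+0.000129] = 6.192, so f = 0.02609.
ΔP = f(L/D_h)(ρV²/2) = 0.02609·8.33/0.0757·72.32 = 207.6 Pa.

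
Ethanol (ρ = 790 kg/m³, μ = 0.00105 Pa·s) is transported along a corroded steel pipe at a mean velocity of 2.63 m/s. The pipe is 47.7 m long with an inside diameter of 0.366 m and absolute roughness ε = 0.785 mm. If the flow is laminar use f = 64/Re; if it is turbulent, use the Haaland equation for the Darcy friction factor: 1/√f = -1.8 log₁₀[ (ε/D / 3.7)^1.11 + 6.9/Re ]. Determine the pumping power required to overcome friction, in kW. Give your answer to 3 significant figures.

Reynolds number Re = ρVD/μ = 790 · 2.63 · 0.366 / 0.00105 = 7.242e+05.
Re > 4000 → turbulent. Relative roughness ε/D = 0.000785/0.366 = 0.00214. Haaland: 1/√f = -1.8 log₁₀[(0.00214/3.7)^1.11 + 6.9/7.242e+05] = -1.8 log₁₀[0.000255 + 9.53e-06] = 6.439, so f = 0.02412.
Darcy-Weisbach: ΔP = f(L/D)(ρV²/2) = 0.02412·(47.7/0.366)·(790·2.63²/2) = 0.02412·130.3·2732 = 8590 Pa.
Q = V·A = 2.63·0.1052 = 0.2767 m³/s.
Pumping power P = QΔP = 0.2767·8590 = 2377 W = 2.38 kW.

P ≈ 2.38 kW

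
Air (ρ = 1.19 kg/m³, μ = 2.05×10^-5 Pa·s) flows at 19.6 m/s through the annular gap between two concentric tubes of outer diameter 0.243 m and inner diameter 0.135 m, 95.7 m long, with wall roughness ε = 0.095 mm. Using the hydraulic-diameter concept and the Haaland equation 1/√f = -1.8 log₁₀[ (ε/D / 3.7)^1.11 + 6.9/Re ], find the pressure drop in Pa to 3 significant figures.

ΔP ≈ 4280 Pa

Hydraulic diameter D_h = 4A/P = D_o - D_i = 0.243 - 0.135 = 0.108 m.
Re = ρVD_h/μ = 1.19·19.6·0.108/2.05e-05 = 1.229e+05.
ε/D_h = 9.5e-05/0.108 = 0.00088; Haaland gives 1/√f = -1.8 log₁₀[9.49e-05+5.62e-05] = 6.877, so f = 0.02114.
ΔP = f(L/D_h)(ρV²/2) = 0.02114·95.7/0.108·228.6 = 4282 Pa.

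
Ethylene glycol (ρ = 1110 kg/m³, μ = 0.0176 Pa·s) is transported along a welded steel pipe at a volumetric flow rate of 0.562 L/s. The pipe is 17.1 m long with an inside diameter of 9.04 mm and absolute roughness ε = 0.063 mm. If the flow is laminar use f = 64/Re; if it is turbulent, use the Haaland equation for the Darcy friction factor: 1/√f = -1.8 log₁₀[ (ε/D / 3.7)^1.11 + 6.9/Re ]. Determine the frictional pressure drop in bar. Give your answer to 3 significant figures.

ΔP ≈ 35.8 bar

Q = 0.562 L/s = 0.562/1000 = 0.000562 m³/s.
Cross-sectional area A = πD²/4 = π(0.00904)²/4 = 6.418e-05 m²; mean velocity V = Q/A = 0.000562/6.418e-05 = 8.756 m/s.
Reynolds number Re = ρVD/μ = 1110 · 8.756 · 0.00904 / 0.0176 = 4992.
Re > 4000 → turbulent. Relative roughness ε/D = 6.3e-05/0.00904 = 0.00697. Haaland: 1/√f = -1.8 log₁₀[(0.00697/3.7)^1.11 + 6.9/4992] = -1.8 log₁₀[0.000945 + 0.00138] = 4.74, so f = 0.04451.
Darcy-Weisbach: ΔP = f(L/D)(ρV²/2) = 0.04451·(17.1/0.00904)·(1110·8.756²/2) = 0.04451·1892·4.255e+04 = 3.583e+06 Pa.
ΔP = 3.583e+06 Pa = 35.8 bar.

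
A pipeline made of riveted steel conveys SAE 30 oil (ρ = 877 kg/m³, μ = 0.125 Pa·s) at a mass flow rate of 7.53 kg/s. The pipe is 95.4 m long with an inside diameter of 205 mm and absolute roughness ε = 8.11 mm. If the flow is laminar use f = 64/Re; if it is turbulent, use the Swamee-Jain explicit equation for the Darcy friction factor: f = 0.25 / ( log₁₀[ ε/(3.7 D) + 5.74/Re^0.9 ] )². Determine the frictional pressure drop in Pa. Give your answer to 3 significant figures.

ΔP ≈ 2360 Pa

A = πD²/4 = π(0.205)²/4 = 0.03301 m²; mean velocity V = ṁ/(ρA) = 7.53/(877 · 0.03301) = 0.2601 m/s.
Reynolds number Re = ρVD/μ = 877 · 0.2601 · 0.205 / 0.125 = 374.1.
Re < 2300 → laminar flow, so f = 64/Re = 64/374.1 = 0.1711 (the turbulent correlation is not needed).
Darcy-Weisbach: ΔP = f(L/D)(ρV²/2) = 0.1711·(95.4/0.205)·(877·0.2601²/2) = 0.1711·465.4·29.67 = 2362 Pa.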